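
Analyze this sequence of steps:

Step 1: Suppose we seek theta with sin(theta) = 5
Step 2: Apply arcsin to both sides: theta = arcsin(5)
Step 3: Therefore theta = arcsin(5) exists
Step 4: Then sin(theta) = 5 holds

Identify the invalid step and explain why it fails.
Step 2: Apply arcsin to both sides: theta = arcsin(5)

Step 2 applies arcsin to 5. However, arcsin(x) is only defined for x in [-1, 1] because sin(theta) can only produce values in that range. Since |5| > 1, arcsin(5) is undefined. There is no angle whose sine equals 5.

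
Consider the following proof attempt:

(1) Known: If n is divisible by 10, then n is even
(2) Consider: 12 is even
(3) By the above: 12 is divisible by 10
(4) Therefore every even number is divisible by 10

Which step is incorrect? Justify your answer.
Step 3: By the above: 12 is divisible by 10

Step 3 commits the fallacy of affirming the consequent. The known fact 'divisible by 10 → even' does NOT imply 'even → divisible by 10'. That would be the converse, which is false. For example, 12 is even but 12 ÷ 10 = 1.20, which is not an integer.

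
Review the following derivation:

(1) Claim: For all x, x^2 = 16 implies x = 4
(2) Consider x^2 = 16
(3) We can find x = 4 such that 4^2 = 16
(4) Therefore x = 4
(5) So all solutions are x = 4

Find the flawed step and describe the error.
Step 4: Therefore x = 4

Step 4 incorrectly concludes that x = 4 is the only solution. The proof shows that x = 4 is A solution (existence), but does not show it is the ONLY solution (uniqueness). In fact, x = -4 is also a solution since (-4)^2 = 16. Finding one solution doesn't prove there are no others.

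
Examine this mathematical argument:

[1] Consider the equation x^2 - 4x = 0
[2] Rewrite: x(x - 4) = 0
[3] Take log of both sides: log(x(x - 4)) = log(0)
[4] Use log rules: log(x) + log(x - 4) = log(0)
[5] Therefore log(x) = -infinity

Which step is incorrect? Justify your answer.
Step 3: Take log of both sides: log(x(x - 4)) = log(0)

Step 3 takes the logarithm of both sides, resulting in log(0) on the right side. The logarithm is only defined for positive numbers; log(0) is undefined (approaches negative infinity). This operation is invalid.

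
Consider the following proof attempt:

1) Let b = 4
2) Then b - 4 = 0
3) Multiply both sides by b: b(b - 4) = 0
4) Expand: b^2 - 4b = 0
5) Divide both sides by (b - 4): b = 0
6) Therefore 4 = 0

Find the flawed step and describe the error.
Step 5: Divide both sides by (b - 4): b = 0

Step 5 divides both sides by (b - 4). However, since b = 4, we have (b - 4) = 0. Division by zero is undefined, making this step invalid.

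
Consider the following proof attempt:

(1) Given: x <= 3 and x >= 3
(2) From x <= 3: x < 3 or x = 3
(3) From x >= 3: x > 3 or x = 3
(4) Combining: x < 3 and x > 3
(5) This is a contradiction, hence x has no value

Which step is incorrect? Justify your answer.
Step 4: Combining: x < 3 and x > 3

Step 4 incorrectly combines the conditions. From x <= 3 and x >= 3, the intersection is x = 3. The error treats the 'or' cases as 'and' requirements. The correct conclusion is that x = 3 is the unique solution, not that no solution exists.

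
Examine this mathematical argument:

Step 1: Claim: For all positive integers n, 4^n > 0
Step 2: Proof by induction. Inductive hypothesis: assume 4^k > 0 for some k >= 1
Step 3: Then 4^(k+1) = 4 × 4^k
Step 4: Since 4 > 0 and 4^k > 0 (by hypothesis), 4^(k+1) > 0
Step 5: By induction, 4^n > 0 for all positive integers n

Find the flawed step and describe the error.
Step 5: By induction, 4^n > 0 for all positive integers n

Step 5 concludes the proof by induction, but no base case was ever established. A valid induction proof requires: (1) a base case proving 4^1 > 0, and (2) an inductive step showing IF 4^k > 0 THEN 4^(k+1) > 0. Steps 2-4 correctly establish the inductive step, but without the base case the conclusion in step 5 does not follow.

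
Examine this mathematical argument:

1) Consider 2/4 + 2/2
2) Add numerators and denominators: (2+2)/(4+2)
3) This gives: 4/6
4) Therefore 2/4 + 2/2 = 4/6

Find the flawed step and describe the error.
Step 2: Add numerators and denominators: (2+2)/(4+2)

Step 2 incorrectly adds fractions by separately adding numerators and denominators. This is wrong. The correct method requires a common denominator: 2/4 + 2/2 = (2×2 + 2×4)/(4×2) = 12/8 = 3/2. The method used gives 4/6, which is different.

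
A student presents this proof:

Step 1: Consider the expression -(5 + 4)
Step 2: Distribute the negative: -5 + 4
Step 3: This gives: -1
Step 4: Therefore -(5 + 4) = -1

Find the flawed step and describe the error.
Step 2: Distribute the negative: -5 + 4

Step 2 incorrectly distributes the negative sign. The correct distribution is -(5 + 4) = -5 - 4 = -9. The negative must be applied to both terms, not just the first. The error treats -(5 + 4) as -5 + 4, which equals -1 instead of -9.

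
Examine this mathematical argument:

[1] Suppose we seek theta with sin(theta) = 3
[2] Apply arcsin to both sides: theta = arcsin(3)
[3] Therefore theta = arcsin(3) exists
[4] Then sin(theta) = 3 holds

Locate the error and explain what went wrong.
Step 2: Apply arcsin to both sides: theta = arcsin(3)

Step 2 applies arcsin to 3. However, arcsin(x) is only defined for x in [-1, 1] because sin(theta) can only produce values in that range. Since |3| > 1, arcsin(3) is undefined. There is no angle whose sine equals 3.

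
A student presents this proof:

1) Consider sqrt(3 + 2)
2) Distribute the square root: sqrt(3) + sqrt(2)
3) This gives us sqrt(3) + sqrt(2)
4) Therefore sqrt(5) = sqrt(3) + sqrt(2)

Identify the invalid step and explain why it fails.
Step 2: Distribute the square root: sqrt(3) + sqrt(2)

Step 2 incorrectly 'distributes' the square root over addition. The square root function does not distribute: sqrt(a + b) ≠ sqrt(a) + sqrt(b). In fact, sqrt(3 + 2) = sqrt(5) ≈ 2.2361, while sqrt(3) + sqrt(2) ≈ 3.1463.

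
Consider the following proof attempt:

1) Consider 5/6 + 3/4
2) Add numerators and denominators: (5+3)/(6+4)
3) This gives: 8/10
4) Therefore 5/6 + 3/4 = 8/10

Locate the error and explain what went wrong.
Step 2: Add numerators and denominators: (5+3)/(6+4)

Step 2 incorrectly adds fractions by separately adding numerators and denominators. This is wrong. The correct method requires a common denominator: 5/6 + 3/4 = (5×4 + 3×6)/(6×4) = 38/24 = 19/12. The method used gives 8/10, which is different.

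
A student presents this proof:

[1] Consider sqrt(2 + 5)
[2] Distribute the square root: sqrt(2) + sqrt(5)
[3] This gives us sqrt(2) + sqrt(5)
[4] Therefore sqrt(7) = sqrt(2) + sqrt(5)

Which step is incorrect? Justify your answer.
Step 2: Distribute the square root: sqrt(2) + sqrt(5)

Step 2 incorrectly 'distributes' the square root over addition. The square root function does not distribute: sqrt(a + b) ≠ sqrt(a) + sqrt(b). In fact, sqrt(2 + 5) = sqrt(7) ≈ 2.6458, while sqrt(2) + sqrt(5) ≈ 3.6503.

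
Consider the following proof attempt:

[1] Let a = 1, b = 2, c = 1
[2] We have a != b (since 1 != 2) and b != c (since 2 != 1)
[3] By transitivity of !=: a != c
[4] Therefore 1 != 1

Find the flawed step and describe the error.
Step 3: By transitivity of !=: a != c

Step 3 incorrectly applies transitivity to the '!=' relation. Transitivity states: if a R b and b R c, then a R c. However, '!=' is not transitive. Counterexample: 1 != 2 and 2 != 1, but 1 = 1 (both equal 1). Transitivity holds for relations like <, <=, =, but not for !=.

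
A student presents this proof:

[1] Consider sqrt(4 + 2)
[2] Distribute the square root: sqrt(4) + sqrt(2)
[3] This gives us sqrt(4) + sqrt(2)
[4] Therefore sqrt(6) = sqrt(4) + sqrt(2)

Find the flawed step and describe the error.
Step 2: Distribute the square root: sqrt(4) + sqrt(2)

Step 2 incorrectly 'distributes' the square root over addition. The square root function does not distribute: sqrt(a + b) ≠ sqrt(a) + sqrt(b). In fact, sqrt(4 + 2) = sqrt(6) ≈ 2.4495, while sqrt(4) + sqrt(2) ≈ 3.4142.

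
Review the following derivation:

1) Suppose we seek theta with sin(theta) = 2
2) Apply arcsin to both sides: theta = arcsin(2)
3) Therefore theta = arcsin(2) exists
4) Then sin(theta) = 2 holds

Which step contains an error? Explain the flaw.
Step 2: Apply arcsin to both sides: theta = arcsin(2)

Step 2 applies arcsin to 2. However, arcsin(x) is only defined for x in [-1, 1] because sin(theta) can only produce values in that range. Since |2| > 1, arcsin(2) is undefined. There is no angle whose sine equals 2.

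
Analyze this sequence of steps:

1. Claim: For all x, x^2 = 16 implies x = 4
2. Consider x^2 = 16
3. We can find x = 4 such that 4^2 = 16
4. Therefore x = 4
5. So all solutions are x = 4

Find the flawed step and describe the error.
Step 4: Therefore x = 4

Step 4 incorrectly concludes that x = 4 is the only solution. The proof shows that x = 4 is A solution (existence), but does not show it is the ONLY solution (uniqueness). In fact, x = -4 is also a solution since (-4)^2 = 16. Finding one solution doesn't prove there are no others.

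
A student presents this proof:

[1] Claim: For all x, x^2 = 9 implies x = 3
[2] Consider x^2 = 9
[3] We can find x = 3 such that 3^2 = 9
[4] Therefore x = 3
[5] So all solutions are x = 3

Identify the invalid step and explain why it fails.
Step 4: Therefore x = 3

Step 4 incorrectly concludes that x = 3 is the only solution. The proof shows that x = 3 is A solution (existence), but does not show it is the ONLY solution (uniqueness). In fact, x = -3 is also a solution since (-3)^2 = 9. Finding one solution doesn't prove there are no others.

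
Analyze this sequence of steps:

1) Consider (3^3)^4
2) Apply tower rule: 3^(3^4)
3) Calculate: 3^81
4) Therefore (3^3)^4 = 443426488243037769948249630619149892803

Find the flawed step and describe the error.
Step 2: Apply tower rule: 3^(3^4)

Step 2 incorrectly states that (a^b)^c = a^(b^c). The correct rule is (a^b)^c = a^(b×c). The actual value is (3^3)^4 = 3^12 = 531441, not 3^81 = 443426488243037769948249630619149892803.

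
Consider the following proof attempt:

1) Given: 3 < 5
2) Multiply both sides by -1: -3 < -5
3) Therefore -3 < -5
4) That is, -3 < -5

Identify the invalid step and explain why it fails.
Step 2: Multiply both sides by -1: -3 < -5

Step 2 multiplies both sides by -1 but fails to reverse the inequality sign. When multiplying (or dividing) an inequality by a negative number, the direction must be reversed. Since 3 < 5, we should get -3 > -5, i.e., -3 > -5.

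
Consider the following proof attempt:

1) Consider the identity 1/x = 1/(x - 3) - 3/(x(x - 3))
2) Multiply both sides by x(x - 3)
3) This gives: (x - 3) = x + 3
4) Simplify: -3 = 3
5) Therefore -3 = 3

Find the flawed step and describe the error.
Step 3: This gives: (x - 3) = x + 3

Step 3 makes a sign error when clearing denominators. Multiplying -3/(x(x - 3)) by x(x - 3) gives -3, not +3. The correct result is (x - 3) = x - 3, which is trivially true, not (x - 3) = x + 3. (Step 1 is a valid identity: 1/(x - 3) - 3/(x(x - 3)) = (x - 3)/(x(x - 3)) = 1/x.)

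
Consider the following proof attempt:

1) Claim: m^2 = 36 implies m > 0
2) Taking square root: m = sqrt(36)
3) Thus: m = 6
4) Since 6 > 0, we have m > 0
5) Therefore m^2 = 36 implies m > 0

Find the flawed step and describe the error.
Step 2: Taking square root: m = sqrt(36)

Step 2 takes the square root and assumes the positive root only. The equation m^2 = 36 actually has two solutions: m = 6 and m = -6. The proof silently assumes m > 0 without justification, then uses this assumption to conclude m > 0, which is circular. The counterexample m = -6 shows the claim is false.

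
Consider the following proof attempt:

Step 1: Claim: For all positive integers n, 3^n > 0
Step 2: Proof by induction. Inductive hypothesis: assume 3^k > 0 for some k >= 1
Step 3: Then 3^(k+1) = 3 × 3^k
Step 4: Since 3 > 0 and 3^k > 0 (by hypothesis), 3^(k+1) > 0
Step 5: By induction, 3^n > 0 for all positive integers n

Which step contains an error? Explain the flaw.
Step 5: By induction, 3^n > 0 for all positive integers n

Step 5 concludes the proof by induction, but no base case was ever established. A valid induction proof requires: (1) a base case proving 3^1 > 0, and (2) an inductive step showing IF 3^k > 0 THEN 3^(k+1) > 0. Steps 2-4 correctly establish the inductive step, but without the base case the conclusion in step 5 does not follow.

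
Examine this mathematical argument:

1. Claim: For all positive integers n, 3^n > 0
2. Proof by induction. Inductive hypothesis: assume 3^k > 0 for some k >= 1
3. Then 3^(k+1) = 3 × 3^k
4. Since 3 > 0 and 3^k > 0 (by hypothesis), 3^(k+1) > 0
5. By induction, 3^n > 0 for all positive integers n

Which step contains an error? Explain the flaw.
Step 5: By induction, 3^n > 0 for all positive integers n

Step 5 concludes the proof by induction, but no base case was ever established. A valid induction proof requires: (1) a base case proving 3^1 > 0, and (2) an inductive step showing IF 3^k > 0 THEN 3^(k+1) > 0. Steps 2-4 correctly establish the inductive step, but without the base case the conclusion in step 5 does not follow.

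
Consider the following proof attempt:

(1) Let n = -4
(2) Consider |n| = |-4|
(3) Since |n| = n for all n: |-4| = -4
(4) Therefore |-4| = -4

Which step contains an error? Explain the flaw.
Step 3: Since |n| = n for all n: |-4| = -4

Step 3 incorrectly states that |n| = n for all n. The correct definition is |n| = n when n >= 0, and |n| = -n when n < 0. Since -4 < 0, we have |-4| = -(-4) = 4, not -4.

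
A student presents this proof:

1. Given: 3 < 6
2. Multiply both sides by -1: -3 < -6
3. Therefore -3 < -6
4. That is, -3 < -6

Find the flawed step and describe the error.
Step 2: Multiply both sides by -1: -3 < -6

Step 2 multiplies both sides by -1 but fails to reverse the inequality sign. When multiplying (or dividing) an inequality by a negative number, the direction must be reversed. Since 3 < 6, we should get -3 > -6, i.e., -3 > -6.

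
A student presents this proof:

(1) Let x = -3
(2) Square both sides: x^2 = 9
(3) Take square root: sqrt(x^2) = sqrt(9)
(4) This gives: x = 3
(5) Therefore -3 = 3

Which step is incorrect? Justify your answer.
Step 4: This gives: x = 3

Step 4 incorrectly states that sqrt(x^2) = x. The correct identity is sqrt(x^2) = |x|. Since x = -3 < 0, we have sqrt(x^2) = |-3| = 3, not x = -3.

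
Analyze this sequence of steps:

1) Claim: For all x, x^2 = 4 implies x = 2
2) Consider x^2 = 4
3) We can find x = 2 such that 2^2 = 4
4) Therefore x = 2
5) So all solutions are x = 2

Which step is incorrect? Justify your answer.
Step 4: Therefore x = 2

Step 4 incorrectly concludes that x = 2 is the only solution. The proof shows that x = 2 is A solution (existence), but does not show it is the ONLY solution (uniqueness). In fact, x = -2 is also a solution since (-2)^2 = 4. Finding one solution doesn't prove there are no others.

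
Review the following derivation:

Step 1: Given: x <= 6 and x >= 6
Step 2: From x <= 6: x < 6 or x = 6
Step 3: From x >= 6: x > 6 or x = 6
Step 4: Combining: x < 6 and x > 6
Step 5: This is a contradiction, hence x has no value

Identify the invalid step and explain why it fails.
Step 4: Combining: x < 6 and x > 6

Step 4 incorrectly combines the conditions. From x <= 6 and x >= 6, the intersection is x = 6. The error treats the 'or' cases as 'and' requirements. The correct conclusion is that x = 6 is the unique solution, not that no solution exists.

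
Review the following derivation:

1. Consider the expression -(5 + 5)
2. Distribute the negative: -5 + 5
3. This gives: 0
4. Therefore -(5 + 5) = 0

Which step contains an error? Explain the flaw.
Step 2: Distribute the negative: -5 + 5

Step 2 incorrectly distributes the negative sign. The correct distribution is -(5 + 5) = -5 - 5 = -10. The negative must be applied to both terms, not just the first. The error treats -(5 + 5) as -5 + 5, which equals 0 instead of -10.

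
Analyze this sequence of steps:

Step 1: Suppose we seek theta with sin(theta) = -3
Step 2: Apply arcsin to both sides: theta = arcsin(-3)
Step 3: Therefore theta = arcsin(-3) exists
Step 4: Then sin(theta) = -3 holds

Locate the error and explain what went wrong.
Step 2: Apply arcsin to both sides: theta = arcsin(-3)

Step 2 applies arcsin to -3. However, arcsin(x) is only defined for x in [-1, 1] because sin(theta) can only produce values in that range. Since |-3| > 1, arcsin(-3) is undefined. There is no angle whose sine equals -3.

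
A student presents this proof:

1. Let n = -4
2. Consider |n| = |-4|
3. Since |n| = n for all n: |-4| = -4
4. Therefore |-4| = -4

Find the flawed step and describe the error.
Step 3: Since |n| = n for all n: |-4| = -4

Step 3 incorrectly states that |n| = n for all n. The correct definition is |n| = n when n >= 0, and |n| = -n when n < 0. Since -4 < 0, we have |-4| = -(-4) = 4, not -4.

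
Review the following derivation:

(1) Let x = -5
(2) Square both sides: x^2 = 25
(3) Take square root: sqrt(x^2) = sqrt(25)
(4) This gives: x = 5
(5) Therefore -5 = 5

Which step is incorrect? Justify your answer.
Step 4: This gives: x = 5

Step 4 incorrectly states that sqrt(x^2) = x. The correct identity is sqrt(x^2) = |x|. Since x = -5 < 0, we have sqrt(x^2) = |-5| = 5, not x = -5.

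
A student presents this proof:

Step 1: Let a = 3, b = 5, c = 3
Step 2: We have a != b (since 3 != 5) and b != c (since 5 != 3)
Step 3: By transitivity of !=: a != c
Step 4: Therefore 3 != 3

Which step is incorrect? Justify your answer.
Step 3: By transitivity of !=: a != c

Step 3 incorrectly applies transitivity to the '!=' relation. Transitivity states: if a R b and b R c, then a R c. However, '!=' is not transitive. Counterexample: 3 != 5 and 5 != 3, but 3 = 3 (both equal 3). Transitivity holds for relations like <, <=, =, but not for !=.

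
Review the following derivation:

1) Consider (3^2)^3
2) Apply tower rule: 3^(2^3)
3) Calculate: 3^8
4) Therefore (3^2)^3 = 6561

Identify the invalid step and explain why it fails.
Step 2: Apply tower rule: 3^(2^3)

Step 2 incorrectly states that (a^b)^c = a^(b^c). The correct rule is (a^b)^c = a^(b×c). The actual value is (3^2)^3 = 3^6 = 729, not 3^8 = 6561.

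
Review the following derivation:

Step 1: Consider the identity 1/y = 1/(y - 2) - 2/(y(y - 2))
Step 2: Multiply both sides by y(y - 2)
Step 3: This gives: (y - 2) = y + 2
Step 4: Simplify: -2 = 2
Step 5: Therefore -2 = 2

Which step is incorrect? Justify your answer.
Step 3: This gives: (y - 2) = y + 2

Step 3 makes a sign error when clearing denominators. Multiplying -2/(y(y - 2)) by y(y - 2) gives -2, not +2. The correct result is (y - 2) = y - 2, which is trivially true, not (y - 2) = y + 2. (Step 1 is a valid identity: 1/(y - 2) - 2/(y(y - 2)) = (y - 2)/(y(y - 2)) = 1/y.)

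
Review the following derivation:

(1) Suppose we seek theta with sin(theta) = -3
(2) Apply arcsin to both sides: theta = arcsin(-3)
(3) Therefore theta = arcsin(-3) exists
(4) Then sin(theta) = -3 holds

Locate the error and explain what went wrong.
Step 2: Apply arcsin to both sides: theta = arcsin(-3)

Step 2 applies arcsin to -3. However, arcsin(x) is only defined for x in [-1, 1] because sin(theta) can only produce values in that range. Since |-3| > 1, arcsin(-3) is undefined. There is no angle whose sine equals -3.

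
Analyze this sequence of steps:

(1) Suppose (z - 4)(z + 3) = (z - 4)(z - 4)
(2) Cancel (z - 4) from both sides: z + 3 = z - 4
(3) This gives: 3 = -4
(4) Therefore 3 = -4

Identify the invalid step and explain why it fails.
Step 2: Cancel (z - 4) from both sides: z + 3 = z - 4

Step 2 cancels (z - 4) from both sides. This is only valid if (z - 4) ≠ 0, i.e., z ≠ 4. When z = 4, both sides equal zero regardless of the other factors. The correct approach requires considering z = 4 as a separate case.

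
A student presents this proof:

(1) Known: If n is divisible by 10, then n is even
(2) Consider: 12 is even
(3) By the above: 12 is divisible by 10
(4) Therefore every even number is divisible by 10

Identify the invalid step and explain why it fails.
Step 3: By the above: 12 is divisible by 10

Step 3 commits the fallacy of affirming the consequent. The known fact 'divisible by 10 → even' does NOT imply 'even → divisible by 10'. That would be the converse, which is false. For example, 12 is even but 12 ÷ 10 = 1.20, which is not an integer.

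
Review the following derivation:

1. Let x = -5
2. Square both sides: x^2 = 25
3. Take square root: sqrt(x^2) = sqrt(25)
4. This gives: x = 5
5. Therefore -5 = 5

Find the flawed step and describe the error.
Step 4: This gives: x = 5

Step 4 incorrectly states that sqrt(x^2) = x. The correct identity is sqrt(x^2) = |x|. Since x = -5 < 0, we have sqrt(x^2) = |-5| = 5, not x = -5.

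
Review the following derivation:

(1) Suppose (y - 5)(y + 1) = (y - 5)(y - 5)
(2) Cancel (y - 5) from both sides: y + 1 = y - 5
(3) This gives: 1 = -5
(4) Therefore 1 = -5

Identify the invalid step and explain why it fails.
Step 2: Cancel (y - 5) from both sides: y + 1 = y - 5

Step 2 cancels (y - 5) from both sides. This is only valid if (y - 5) ≠ 0, i.e., y ≠ 5. When y = 5, both sides equal zero regardless of the other factors. The correct approach requires considering y = 5 as a separate case.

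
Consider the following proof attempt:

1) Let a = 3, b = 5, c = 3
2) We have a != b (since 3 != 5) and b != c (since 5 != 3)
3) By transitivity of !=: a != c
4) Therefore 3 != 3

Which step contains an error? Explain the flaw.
Step 3: By transitivity of !=: a != c

Step 3 incorrectly applies transitivity to the '!=' relation. Transitivity states: if a R b and b R c, then a R c. However, '!=' is not transitive. Counterexample: 3 != 5 and 5 != 3, but 3 = 3 (both equal 3). Transitivity holds for relations like <, <=, =, but not for !=.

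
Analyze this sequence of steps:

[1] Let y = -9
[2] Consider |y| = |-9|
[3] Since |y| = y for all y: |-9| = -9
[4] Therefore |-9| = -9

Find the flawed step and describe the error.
Step 3: Since |y| = y for all y: |-9| = -9

Step 3 incorrectly states that |y| = y for all y. The correct definition is |y| = y when y >= 0, and |y| = -y when y < 0. Since -9 < 0, we have |-9| = -(-9) = 9, not -9.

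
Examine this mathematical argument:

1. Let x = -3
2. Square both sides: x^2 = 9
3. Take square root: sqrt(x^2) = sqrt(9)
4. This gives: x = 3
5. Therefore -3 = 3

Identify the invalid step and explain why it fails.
Step 4: This gives: x = 3

Step 4 incorrectly states that sqrt(x^2) = x. The correct identity is sqrt(x^2) = |x|. Since x = -3 < 0, we have sqrt(x^2) = |-3| = 3, not x = -3.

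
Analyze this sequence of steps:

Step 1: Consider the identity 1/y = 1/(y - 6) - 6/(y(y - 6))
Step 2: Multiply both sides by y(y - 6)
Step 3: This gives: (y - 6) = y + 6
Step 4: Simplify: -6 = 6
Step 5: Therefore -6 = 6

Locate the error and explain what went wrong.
Step 3: This gives: (y - 6) = y + 6

Step 3 makes a sign error when clearing denominators. Multiplying -6/(y(y - 6)) by y(y - 6) gives -6, not +6. The correct result is (y - 6) = y - 6, which is trivially true, not (y - 6) = y + 6. (Step 1 is a valid identity: 1/(y - 6) - 6/(y(y - 6)) = (y - 6)/(y(y - 6)) = 1/y.)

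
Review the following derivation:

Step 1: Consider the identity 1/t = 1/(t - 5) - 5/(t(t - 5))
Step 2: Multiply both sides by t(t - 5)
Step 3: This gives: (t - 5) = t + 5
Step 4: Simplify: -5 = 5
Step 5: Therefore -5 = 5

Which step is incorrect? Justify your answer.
Step 3: This gives: (t - 5) = t + 5

Step 3 makes a sign error when clearing denominators. Multiplying -5/(t(t - 5)) by t(t - 5) gives -5, not +5. The correct result is (t - 5) = t - 5, which is trivially true, not (t - 5) = t + 5. (Step 1 is a valid identity: 1/(t - 5) - 5/(t(t - 5)) = (t - 5)/(t(t - 5)) = 1/t.)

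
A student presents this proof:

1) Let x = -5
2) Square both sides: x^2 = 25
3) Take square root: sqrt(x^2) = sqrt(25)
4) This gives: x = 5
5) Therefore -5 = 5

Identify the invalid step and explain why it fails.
Step 4: This gives: x = 5

Step 4 incorrectly states that sqrt(x^2) = x. The correct identity is sqrt(x^2) = |x|. Since x = -5 < 0, we have sqrt(x^2) = |-5| = 5, not x = -5.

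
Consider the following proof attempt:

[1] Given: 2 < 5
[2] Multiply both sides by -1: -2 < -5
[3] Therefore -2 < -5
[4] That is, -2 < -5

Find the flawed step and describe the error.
Step 2: Multiply both sides by -1: -2 < -5

Step 2 multiplies both sides by -1 but fails to reverse the inequality sign. When multiplying (or dividing) an inequality by a negative number, the direction must be reversed. Since 2 < 5, we should get -2 > -5, i.e., -2 > -5.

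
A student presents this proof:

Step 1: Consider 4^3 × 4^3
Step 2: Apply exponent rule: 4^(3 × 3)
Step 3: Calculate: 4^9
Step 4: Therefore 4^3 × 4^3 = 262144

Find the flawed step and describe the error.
Step 2: Apply exponent rule: 4^(3 × 3)

Step 2 incorrectly states that a^b × a^c = a^(b×c). The correct rule is a^b × a^c = a^(b+c). The actual value is 4^3 × 4^3 = 4^6 = 4096, not 4^9 = 262144.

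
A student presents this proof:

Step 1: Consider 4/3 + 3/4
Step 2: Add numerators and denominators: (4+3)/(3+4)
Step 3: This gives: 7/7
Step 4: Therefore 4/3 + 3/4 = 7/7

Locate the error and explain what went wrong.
Step 2: Add numerators and denominators: (4+3)/(3+4)

Step 2 incorrectly adds fractions by separately adding numerators and denominators. This is wrong. The correct method requires a common denominator: 4/3 + 3/4 = (4×4 + 3×3)/(3×4) = 25/12 = 25/12. The method used gives 7/7, which is different.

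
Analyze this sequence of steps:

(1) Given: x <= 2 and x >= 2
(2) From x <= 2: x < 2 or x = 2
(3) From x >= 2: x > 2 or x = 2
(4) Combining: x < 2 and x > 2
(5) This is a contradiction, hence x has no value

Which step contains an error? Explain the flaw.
Step 4: Combining: x < 2 and x > 2

Step 4 incorrectly combines the conditions. From x <= 2 and x >= 2, the intersection is x = 2. The error treats the 'or' cases as 'and' requirements. The correct conclusion is that x = 2 is the unique solution, not that no solution exists.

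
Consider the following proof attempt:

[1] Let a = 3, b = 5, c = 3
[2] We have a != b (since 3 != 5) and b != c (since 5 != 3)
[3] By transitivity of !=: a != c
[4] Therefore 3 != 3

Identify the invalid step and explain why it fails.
Step 3: By transitivity of !=: a != c

Step 3 incorrectly applies transitivity to the '!=' relation. Transitivity states: if a R b and b R c, then a R c. However, '!=' is not transitive. Counterexample: 3 != 5 and 5 != 3, but 3 = 3 (both equal 3). Transitivity holds for relations like <, <=, =, but not for !=.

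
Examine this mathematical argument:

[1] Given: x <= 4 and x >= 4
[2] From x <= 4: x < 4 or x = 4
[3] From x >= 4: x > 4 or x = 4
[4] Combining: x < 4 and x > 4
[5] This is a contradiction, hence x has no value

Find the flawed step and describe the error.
Step 4: Combining: x < 4 and x > 4

Step 4 incorrectly combines the conditions. From x <= 4 and x >= 4, the intersection is x = 4. The error treats the 'or' cases as 'and' requirements. The correct conclusion is that x = 4 is the unique solution, not that no solution exists.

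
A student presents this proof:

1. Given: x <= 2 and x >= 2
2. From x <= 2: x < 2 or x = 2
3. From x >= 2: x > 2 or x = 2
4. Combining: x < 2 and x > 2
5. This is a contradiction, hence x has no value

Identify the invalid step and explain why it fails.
Step 4: Combining: x < 2 and x > 2

Step 4 incorrectly combines the conditions. From x <= 2 and x >= 2, the intersection is x = 2. The error treats the 'or' cases as 'and' requirements. The correct conclusion is that x = 2 is the unique solution, not that no solution exists.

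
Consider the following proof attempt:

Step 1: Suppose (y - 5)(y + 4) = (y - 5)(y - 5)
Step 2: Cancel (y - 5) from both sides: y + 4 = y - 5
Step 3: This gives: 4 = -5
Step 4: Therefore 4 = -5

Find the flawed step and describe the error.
Step 2: Cancel (y - 5) from both sides: y + 4 = y - 5

Step 2 cancels (y - 5) from both sides. This is only valid if (y - 5) ≠ 0, i.e., y ≠ 5. When y = 5, both sides equal zero regardless of the other factors. The correct approach requires considering y = 5 as a separate case.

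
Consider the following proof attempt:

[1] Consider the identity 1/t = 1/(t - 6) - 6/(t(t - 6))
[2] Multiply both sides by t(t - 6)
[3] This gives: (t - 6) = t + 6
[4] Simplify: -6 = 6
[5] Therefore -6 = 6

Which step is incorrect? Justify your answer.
Step 3: This gives: (t - 6) = t + 6

Step 3 makes a sign error when clearing denominators. Multiplying -6/(t(t - 6)) by t(t - 6) gives -6, not +6. The correct result is (t - 6) = t - 6, which is trivially true, not (t - 6) = t + 6. (Step 1 is a valid identity: 1/(t - 6) - 6/(t(t - 6)) = (t - 6)/(t(t - 6)) = 1/t.)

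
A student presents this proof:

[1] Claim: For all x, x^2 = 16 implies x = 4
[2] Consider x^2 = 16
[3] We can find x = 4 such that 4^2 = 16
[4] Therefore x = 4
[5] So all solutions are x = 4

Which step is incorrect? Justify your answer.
Step 4: Therefore x = 4

Step 4 incorrectly concludes that x = 4 is the only solution. The proof shows that x = 4 is A solution (existence), but does not show it is the ONLY solution (uniqueness). In fact, x = -4 is also a solution since (-4)^2 = 16. Finding one solution doesn't prove there are no others.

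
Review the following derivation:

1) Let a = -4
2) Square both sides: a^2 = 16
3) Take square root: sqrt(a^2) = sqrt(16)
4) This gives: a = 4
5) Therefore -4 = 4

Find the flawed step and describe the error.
Step 4: This gives: a = 4

Step 4 incorrectly states that sqrt(a^2) = a. The correct identity is sqrt(a^2) = |a|. Since a = -4 < 0, we have sqrt(a^2) = |-4| = 4, not a = -4.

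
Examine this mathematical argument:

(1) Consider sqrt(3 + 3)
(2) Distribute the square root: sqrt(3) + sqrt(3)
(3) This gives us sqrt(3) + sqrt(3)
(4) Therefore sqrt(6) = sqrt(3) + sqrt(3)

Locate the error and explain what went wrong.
Step 2: Distribute the square root: sqrt(3) + sqrt(3)

Step 2 incorrectly 'distributes' the square root over addition. The square root function does not distribute: sqrt(a + b) ≠ sqrt(a) + sqrt(b). In fact, sqrt(3 + 3) = sqrt(6) ≈ 2.4495, while sqrt(3) + sqrt(3) ≈ 3.4641.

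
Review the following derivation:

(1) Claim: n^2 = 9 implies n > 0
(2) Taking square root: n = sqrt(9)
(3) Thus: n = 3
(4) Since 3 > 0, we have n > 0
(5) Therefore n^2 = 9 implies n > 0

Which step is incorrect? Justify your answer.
Step 2: Taking square root: n = sqrt(9)

Step 2 takes the square root and assumes the positive root only. The equation n^2 = 9 actually has two solutions: n = 3 and n = -3. The proof silently assumes n > 0 without justification, then uses this assumption to conclude n > 0, which is circular. The counterexample n = -3 shows the claim is false.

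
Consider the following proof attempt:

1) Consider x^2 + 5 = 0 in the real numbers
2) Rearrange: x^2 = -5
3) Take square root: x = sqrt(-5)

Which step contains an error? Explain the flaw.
Step 3: Take square root: x = sqrt(-5)

Step 3 takes the square root of -5, which is negative. In the real number system, the square root of a negative number is undefined. The equation x^2 + 5 = 0 has no real solutions. Square roots of negative numbers only exist in the complex numbers.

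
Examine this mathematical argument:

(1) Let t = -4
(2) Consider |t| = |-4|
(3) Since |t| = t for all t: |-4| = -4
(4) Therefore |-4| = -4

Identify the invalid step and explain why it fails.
Step 3: Since |t| = t for all t: |-4| = -4

Step 3 incorrectly states that |t| = t for all t. The correct definition is |t| = t when t >= 0, and |t| = -t when t < 0. Since -4 < 0, we have |-4| = -(-4) = 4, not -4.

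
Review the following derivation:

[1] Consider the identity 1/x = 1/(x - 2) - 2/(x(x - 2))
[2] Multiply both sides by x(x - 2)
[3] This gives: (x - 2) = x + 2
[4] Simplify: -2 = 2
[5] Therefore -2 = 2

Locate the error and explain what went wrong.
Step 3: This gives: (x - 2) = x + 2

Step 3 makes a sign error when clearing denominators. Multiplying -2/(x(x - 2)) by x(x - 2) gives -2, not +2. The correct result is (x - 2) = x - 2, which is trivially true, not (x - 2) = x + 2. (Step 1 is a valid identity: 1/(x - 2) - 2/(x(x - 2)) = (x - 2)/(x(x - 2)) = 1/x.)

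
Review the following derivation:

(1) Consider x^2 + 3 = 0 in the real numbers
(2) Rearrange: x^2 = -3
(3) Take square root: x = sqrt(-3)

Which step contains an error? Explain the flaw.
Step 3: Take square root: x = sqrt(-3)

Step 3 takes the square root of -3, which is negative. In the real number system, the square root of a negative number is undefined. The equation x^2 + 3 = 0 has no real solutions. Square roots of negative numbers only exist in the complex numbers.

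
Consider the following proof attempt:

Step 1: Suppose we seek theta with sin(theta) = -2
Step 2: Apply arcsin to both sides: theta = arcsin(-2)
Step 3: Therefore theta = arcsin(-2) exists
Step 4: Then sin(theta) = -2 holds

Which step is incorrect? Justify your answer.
Step 2: Apply arcsin to both sides: theta = arcsin(-2)

Step 2 applies arcsin to -2. However, arcsin(x) is only defined for x in [-1, 1] because sin(theta) can only produce values in that range. Since |-2| > 1, arcsin(-2) is undefined. There is no angle whose sine equals -2.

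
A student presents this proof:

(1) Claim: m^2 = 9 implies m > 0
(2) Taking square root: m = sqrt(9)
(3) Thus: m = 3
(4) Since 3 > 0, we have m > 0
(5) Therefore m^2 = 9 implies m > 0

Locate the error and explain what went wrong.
Step 2: Taking square root: m = sqrt(9)

Step 2 takes the square root and assumes the positive root only. The equation m^2 = 9 actually has two solutions: m = 3 and m = -3. The proof silently assumes m > 0 without justification, then uses this assumption to conclude m > 0, which is circular. The counterexample m = -3 shows the claim is false.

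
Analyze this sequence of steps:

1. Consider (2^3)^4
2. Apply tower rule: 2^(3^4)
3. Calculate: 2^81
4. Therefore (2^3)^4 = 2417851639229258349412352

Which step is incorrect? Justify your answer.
Step 2: Apply tower rule: 2^(3^4)

Step 2 incorrectly states that (a^b)^c = a^(b^c). The correct rule is (a^b)^c = a^(b×c). The actual value is (2^3)^4 = 2^12 = 4096, not 2^81 = 2417851639229258349412352.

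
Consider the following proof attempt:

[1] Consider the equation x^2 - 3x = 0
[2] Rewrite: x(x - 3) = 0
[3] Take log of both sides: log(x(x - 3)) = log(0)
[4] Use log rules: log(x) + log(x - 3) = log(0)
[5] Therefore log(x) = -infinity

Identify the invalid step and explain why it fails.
Step 3: Take log of both sides: log(x(x - 3)) = log(0)

Step 3 takes the logarithm of both sides, resulting in log(0) on the right side. The logarithm is only defined for positive numbers; log(0) is undefined (approaches negative infinity). This operation is invalid.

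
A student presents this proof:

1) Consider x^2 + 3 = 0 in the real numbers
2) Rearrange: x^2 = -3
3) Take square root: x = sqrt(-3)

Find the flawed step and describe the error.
Step 3: Take square root: x = sqrt(-3)

Step 3 takes the square root of -3, which is negative. In the real number system, the square root of a negative number is undefined. The equation x^2 + 3 = 0 has no real solutions. Square roots of negative numbers only exist in the complex numbers.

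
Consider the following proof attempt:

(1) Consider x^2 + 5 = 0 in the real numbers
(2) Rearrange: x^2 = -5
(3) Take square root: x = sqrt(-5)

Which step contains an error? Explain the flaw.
Step 3: Take square root: x = sqrt(-5)

Step 3 takes the square root of -5, which is negative. In the real number system, the square root of a negative number is undefined. The equation x^2 + 5 = 0 has no real solutions. Square roots of negative numbers only exist in the complex numbers.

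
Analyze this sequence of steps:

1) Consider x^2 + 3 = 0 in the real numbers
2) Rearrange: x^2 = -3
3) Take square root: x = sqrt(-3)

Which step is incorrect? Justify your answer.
Step 3: Take square root: x = sqrt(-3)

Step 3 takes the square root of -3, which is negative. In the real number system, the square root of a negative number is undefined. The equation x^2 + 3 = 0 has no real solutions. Square roots of negative numbers only exist in the complex numbers.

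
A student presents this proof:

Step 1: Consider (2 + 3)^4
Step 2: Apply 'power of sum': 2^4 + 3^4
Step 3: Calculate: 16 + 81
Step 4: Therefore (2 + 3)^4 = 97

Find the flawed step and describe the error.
Step 2: Apply 'power of sum': 2^4 + 3^4

Step 2 incorrectly applies a non-existent rule '(a+b)^n = a^n + b^n'. This is false in general. The correct expansion uses the binomial theorem. The actual value is (2 + 3)^4 = 5^4 = 625, not 97.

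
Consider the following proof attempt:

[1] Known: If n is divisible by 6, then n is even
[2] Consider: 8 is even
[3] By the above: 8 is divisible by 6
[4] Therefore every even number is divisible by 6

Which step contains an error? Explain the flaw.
Step 3: By the above: 8 is divisible by 6

Step 3 commits the fallacy of affirming the consequent. The known fact 'divisible by 6 → even' does NOT imply 'even → divisible by 6'. That would be the converse, which is false. For example, 8 is even but 8 ÷ 6 = 1.33, which is not an integer.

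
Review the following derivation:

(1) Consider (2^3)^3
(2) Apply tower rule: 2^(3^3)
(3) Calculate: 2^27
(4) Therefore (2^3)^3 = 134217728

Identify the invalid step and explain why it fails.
Step 2: Apply tower rule: 2^(3^3)

Step 2 incorrectly states that (a^b)^c = a^(b^c). The correct rule is (a^b)^c = a^(b×c). The actual value is (2^3)^3 = 2^9 = 512, not 2^27 = 134217728.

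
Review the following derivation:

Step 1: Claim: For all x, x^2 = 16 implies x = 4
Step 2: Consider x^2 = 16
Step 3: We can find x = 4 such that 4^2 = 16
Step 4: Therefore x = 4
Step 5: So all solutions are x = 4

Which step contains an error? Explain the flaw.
Step 4: Therefore x = 4

Step 4 incorrectly concludes that x = 4 is the only solution. The proof shows that x = 4 is A solution (existence), but does not show it is the ONLY solution (uniqueness). In fact, x = -4 is also a solution since (-4)^2 = 16. Finding one solution doesn't prove there are no others.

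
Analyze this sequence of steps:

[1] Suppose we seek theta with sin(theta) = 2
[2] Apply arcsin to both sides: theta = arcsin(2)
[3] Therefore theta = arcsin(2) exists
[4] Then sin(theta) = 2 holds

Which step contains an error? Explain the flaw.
Step 2: Apply arcsin to both sides: theta = arcsin(2)

Step 2 applies arcsin to 2. However, arcsin(x) is only defined for x in [-1, 1] because sin(theta) can only produce values in that range. Since |2| > 1, arcsin(2) is undefined. There is no angle whose sine equals 2.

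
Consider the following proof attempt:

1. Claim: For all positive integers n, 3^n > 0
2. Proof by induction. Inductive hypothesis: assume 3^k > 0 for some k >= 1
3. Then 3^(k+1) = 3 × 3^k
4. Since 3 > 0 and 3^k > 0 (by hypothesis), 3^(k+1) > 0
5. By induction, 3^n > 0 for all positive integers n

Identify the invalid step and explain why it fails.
Step 5: By induction, 3^n > 0 for all positive integers n

Step 5 concludes the proof by induction, but no base case was ever established. A valid induction proof requires: (1) a base case proving 3^1 > 0, and (2) an inductive step showing IF 3^k > 0 THEN 3^(k+1) > 0. Steps 2-4 correctly establish the inductive step, but without the base case the conclusion in step 5 does not follow.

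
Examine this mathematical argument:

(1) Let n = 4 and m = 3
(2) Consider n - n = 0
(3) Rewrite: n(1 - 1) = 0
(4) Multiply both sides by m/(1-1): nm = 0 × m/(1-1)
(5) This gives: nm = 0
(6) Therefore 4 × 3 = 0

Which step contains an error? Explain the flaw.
Step 4: Multiply both sides by m/(1-1): nm = 0 × m/(1-1)

Step 4 multiplies both sides by m/(1-1). However, 1-1 = 0, so this is multiplication by m/0, which is undefined. We cannot multiply by an undefined expression.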